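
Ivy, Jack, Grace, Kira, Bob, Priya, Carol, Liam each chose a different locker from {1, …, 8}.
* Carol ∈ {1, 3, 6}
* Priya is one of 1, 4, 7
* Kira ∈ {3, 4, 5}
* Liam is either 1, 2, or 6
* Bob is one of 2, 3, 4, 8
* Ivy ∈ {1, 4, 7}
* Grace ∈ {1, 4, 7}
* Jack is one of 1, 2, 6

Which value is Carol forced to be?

The 8 variables together cover exactly {1, 2, 3, 4, 5, 6, 7, 8} — 8 values for 8 variables — and 5 appears only in Kira's list, so Kira = 5.
The 7 still-open variables draw from only 7 values {1, 2, 3, 4, 6, 7, 8}, so each is used; only Bob can be 8, hence Bob = 8.
The 6 still-open variables draw from only 6 values {1, 2, 3, 4, 6, 7}, so each is used; only Carol can be 3, hence Carol = 3.

3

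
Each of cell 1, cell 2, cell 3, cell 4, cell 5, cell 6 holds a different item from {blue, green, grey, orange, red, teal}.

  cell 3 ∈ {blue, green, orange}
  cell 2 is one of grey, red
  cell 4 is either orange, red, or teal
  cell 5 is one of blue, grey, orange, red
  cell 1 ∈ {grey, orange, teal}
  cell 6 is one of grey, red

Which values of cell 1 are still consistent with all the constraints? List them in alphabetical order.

orange, teal

Among the 6 variables, green fits only cell 3 (and all 6 values in {blue, green, grey, orange, red, teal} must be used), so cell 3 = green.
Among the 5 still-open variables, blue fits only cell 5 (and all 5 values in {blue, grey, orange, red, teal} must be used), so cell 5 = blue.
The 2 variables cell 2 and cell 6 are confined to {grey, red}, which locks those values in; drop them from cell 1, cell 4.
No further eliminations apply; cell 1 can still be any of orange, teal.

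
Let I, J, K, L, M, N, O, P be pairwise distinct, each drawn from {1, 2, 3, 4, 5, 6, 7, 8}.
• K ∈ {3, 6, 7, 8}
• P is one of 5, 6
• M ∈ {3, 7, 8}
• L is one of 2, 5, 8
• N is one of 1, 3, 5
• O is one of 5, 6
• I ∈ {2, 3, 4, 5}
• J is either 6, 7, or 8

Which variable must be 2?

L

The 8 variables draw from only 8 values {1, 2, 3, 4, 5, 6, 7, 8}, so each is used; only N can be 1, hence N = 1.
Among the 7 still-open variables, 4 fits only I (and all 7 values in {2, 3, 4, 5, 6, 7, 8} must be used), so I = 4.
Among the 6 still-open variables, 2 fits only L (and all 6 values in {2, 3, 5, 6, 7, 8} must be used), so L = 2.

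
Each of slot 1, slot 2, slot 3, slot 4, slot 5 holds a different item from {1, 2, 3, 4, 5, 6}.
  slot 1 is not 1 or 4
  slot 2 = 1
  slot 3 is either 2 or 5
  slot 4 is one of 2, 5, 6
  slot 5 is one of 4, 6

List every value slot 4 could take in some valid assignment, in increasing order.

2, 5, 6

slot 2 has just one choice, so slot 2 = 1.
No further eliminations apply; slot 4 can still be any of 2, 5, 6.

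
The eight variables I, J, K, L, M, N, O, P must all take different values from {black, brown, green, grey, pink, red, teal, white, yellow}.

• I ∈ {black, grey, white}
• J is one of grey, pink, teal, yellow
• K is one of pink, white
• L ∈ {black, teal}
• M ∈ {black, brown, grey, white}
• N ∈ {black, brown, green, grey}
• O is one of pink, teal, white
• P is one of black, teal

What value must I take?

The 8 variables draw from only 8 values {black, brown, green, grey, pink, teal, white, yellow}, so each is used; only N can be green, hence N = green.
The 7 still-open variables draw from only 7 values {black, brown, grey, pink, teal, white, yellow}, so each is used; only M can be brown, hence M = brown.
The 6 still-open variables together cover exactly {black, grey, pink, teal, white, yellow} — 6 values for 6 variables — and yellow appears only in J's list, so J = yellow.
The 5 still-open variables together cover exactly {black, grey, pink, teal, white} — 5 values for 5 variables — and grey appears only in I's list, so I = grey.

grey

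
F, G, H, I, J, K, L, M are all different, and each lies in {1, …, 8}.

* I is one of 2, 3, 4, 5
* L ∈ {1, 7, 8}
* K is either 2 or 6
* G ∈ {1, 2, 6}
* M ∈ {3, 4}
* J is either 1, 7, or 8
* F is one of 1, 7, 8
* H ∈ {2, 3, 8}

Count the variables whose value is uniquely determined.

Among the 8 variables, 5 fits only I (and all 8 values in {1, 2, 3, 4, 5, 6, 7, 8} must be used), so I = 5.
Among the 7 still-open variables, 4 fits only M (and all 7 values in {1, 2, 3, 4, 6, 7, 8} must be used), so M = 4.
The 6 still-open variables together cover exactly {1, 2, 3, 6, 7, 8} — 6 values for 6 variables — and 3 appears only in H's list, so H = 3.
F, J, L between them cover only {1, 7, 8} — a naked triple. Remove those values from G.
Determined: H=3, I=5, M=4. The other variables each still have more than one consistent value. That makes 3.

3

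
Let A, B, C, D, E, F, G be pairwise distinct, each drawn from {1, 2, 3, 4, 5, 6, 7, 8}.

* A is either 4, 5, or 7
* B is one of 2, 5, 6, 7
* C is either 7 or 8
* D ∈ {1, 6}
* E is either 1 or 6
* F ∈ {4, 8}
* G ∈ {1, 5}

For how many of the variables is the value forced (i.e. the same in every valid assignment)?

The 7 variables draw from only 7 values {1, 2, 4, 5, 6, 7, 8}, so each is used; only B can be 2, hence B = 2.
D and E between them cover only {1, 6} — a naked pair. Remove those values from G.
That leaves G = 5. So A can't be 5.
Determined: B=2, G=5. The other variables each still have more than one consistent value. That makes 2.

2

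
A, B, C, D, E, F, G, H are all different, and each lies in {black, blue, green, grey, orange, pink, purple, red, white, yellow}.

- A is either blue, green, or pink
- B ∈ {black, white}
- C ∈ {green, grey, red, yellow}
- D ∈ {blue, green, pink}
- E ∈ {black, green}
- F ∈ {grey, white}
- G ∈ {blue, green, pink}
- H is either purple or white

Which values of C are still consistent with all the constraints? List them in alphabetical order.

red, yellow

A, D, G share exactly the 3 values {blue, green, pink}; by pigeonhole those values go to them, so strike blue, green, pink from C, E.
That leaves E = black. So B can't be black.
That leaves B = white. Remove white from F, H.
F has just one choice, so F = grey. So C can't be grey.
That leaves H = purple.
No further eliminations apply; C can still be any of red, yellow.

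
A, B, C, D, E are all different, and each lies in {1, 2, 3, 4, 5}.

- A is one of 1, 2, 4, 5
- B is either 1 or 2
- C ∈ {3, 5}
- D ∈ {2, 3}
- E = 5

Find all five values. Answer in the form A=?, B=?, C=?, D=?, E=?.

E has just one choice, so E = 5. Strike 5 from A, C.
That leaves C = 3. Eliminate 3 elsewhere: D.
That leaves D = 2. Eliminate 2 elsewhere: A, B.
B must be 1 (only option left). Strike 1 from A.
A's domain is down to {4}, so A = 4.

A=4, B=1, C=3, D=2, E=5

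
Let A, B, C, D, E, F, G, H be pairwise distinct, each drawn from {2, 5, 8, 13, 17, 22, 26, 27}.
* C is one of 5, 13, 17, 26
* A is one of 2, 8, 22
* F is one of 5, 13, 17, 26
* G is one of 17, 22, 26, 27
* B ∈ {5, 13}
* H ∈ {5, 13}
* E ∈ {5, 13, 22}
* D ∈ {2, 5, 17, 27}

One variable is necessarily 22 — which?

Among the 8 variables, 8 fits only A (and all 8 values in {2, 5, 8, 13, 17, 22, 26, 27} must be used), so A = 8.
Among the 7 still-open variables, 2 fits only D (and all 7 values in {2, 5, 13, 17, 22, 26, 27} must be used), so D = 2.
The 6 still-open variables together cover exactly {5, 13, 17, 22, 26, 27} — 6 values for 6 variables — and 27 appears only in G's list, so G = 27.
The 5 still-open variables together cover exactly {5, 13, 17, 22, 26} — 5 values for 5 variables — and 22 appears only in E's list, so E = 22.

E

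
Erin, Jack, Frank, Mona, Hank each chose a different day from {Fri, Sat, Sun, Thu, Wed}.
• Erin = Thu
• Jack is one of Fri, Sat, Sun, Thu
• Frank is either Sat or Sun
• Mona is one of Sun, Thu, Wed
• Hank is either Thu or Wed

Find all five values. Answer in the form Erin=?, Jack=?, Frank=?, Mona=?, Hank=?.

Erin=Thu, Jack=Fri, Frank=Sat, Mona=Sun, Hank=Wed

Erin's domain is down to {Thu}, so Erin = Thu. So Jack, Mona, Hank can't be Thu.
That leaves Hank = Wed. So Mona can't be Wed.
Mona's domain is down to {Sun}, so Mona = Sun. Eliminate Sun elsewhere: Jack, Frank.
Frank's domain is down to {Sat}, so Frank = Sat. So Jack can't be Sat.
That leaves Jack = Fri.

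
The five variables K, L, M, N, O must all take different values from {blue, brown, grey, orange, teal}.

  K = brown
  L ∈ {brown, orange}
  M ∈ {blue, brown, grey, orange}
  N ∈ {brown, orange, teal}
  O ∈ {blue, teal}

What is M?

K has just one choice, so K = brown. Remove brown from L, M, N.
L's domain is down to {orange}, so L = orange. So M, N can't be orange.
N has just one choice, so N = teal. Remove teal from O.
O has just one choice, so O = blue. Strike blue from M.
So M = grey.

grey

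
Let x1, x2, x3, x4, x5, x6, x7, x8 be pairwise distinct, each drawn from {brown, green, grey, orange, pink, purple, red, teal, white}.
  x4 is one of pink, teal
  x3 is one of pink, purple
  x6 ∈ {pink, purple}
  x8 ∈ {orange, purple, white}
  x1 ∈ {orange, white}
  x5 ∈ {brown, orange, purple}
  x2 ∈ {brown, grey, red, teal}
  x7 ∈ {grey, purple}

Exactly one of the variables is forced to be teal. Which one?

x4

The 8 variables draw from only 8 values {brown, grey, orange, pink, purple, red, teal, white}, so each is used; only x2 can be red, hence x2 = red.
Among the 7 still-open variables, brown fits only x5 (and all 7 values in {brown, grey, orange, pink, purple, teal, white} must be used), so x5 = brown.
The 6 still-open variables together cover exactly {grey, orange, pink, purple, teal, white} — 6 values for 6 variables — and grey appears only in x7's list, so x7 = grey.
The 5 still-open variables together cover exactly {orange, pink, purple, teal, white} — 5 values for 5 variables — and teal appears only in x4's list, so x4 = teal.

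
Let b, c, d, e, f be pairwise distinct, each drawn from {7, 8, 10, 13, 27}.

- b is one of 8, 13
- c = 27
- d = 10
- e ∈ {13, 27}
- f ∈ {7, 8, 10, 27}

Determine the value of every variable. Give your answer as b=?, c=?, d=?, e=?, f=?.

c's domain is down to {27}, so c = 27. Remove 27 from e, f.
d's domain is down to {10}, so d = 10. Strike 10 from f.
e's domain is down to {13}, so e = 13. Strike 13 from b.
b must be 8 (only option left). So f can't be 8.
f's domain is down to {7}, so f = 7.

b=8, c=27, d=10, e=13, f=7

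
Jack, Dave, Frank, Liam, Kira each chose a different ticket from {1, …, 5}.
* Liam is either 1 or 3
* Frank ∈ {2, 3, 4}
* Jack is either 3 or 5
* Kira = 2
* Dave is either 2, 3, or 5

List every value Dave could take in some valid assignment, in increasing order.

3, 5

Kira must be 2 (only option left). Remove 2 from Dave, Frank.
The 4 still-open variables draw from only 4 values {1, 3, 4, 5}, so each is used; only Liam can be 1, hence Liam = 1.
The 3 still-open variables draw from only 3 values {3, 4, 5}, so each is used; only Frank can be 4, hence Frank = 4.
No further eliminations apply; Dave can still be any of 3, 5.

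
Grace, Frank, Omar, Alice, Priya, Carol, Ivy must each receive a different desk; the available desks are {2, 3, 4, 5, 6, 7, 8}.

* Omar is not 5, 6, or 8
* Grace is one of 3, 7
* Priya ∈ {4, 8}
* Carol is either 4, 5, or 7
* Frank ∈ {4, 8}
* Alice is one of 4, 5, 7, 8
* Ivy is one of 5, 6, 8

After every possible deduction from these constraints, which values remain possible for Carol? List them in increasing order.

5, 7

Among the 7 variables, 2 fits only Omar (and all 7 values in {2, 3, 4, 5, 6, 7, 8} must be used), so Omar = 2.
The 6 still-open variables together cover exactly {3, 4, 5, 6, 7, 8} — 6 values for 6 variables — and 3 appears only in Grace's list, so Grace = 3.
The 5 still-open variables draw from only 5 values {4, 5, 6, 7, 8}, so each is used; only Ivy can be 6, hence Ivy = 6.
Frank and Priya between them cover only {4, 8} — a naked pair. Remove those values from Alice, Carol.
No further eliminations apply; Carol can still be any of 5, 7.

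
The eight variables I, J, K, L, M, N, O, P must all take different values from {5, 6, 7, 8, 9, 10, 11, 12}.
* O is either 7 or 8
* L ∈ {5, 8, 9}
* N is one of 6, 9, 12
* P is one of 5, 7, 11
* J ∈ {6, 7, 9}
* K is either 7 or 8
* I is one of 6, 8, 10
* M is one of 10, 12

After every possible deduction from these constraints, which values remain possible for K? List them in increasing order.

Among the 8 variables, 11 fits only P (and all 8 values in {5, 6, 7, 8, 9, 10, 11, 12} must be used), so P = 11.
Among the 7 still-open variables, 5 fits only L (and all 7 values in {5, 6, 7, 8, 9, 10, 12} must be used), so L = 5.
K and O between them cover only {7, 8} — a naked pair. Remove those values from I, J.
No further eliminations apply; K can still be any of 7, 8.

7, 8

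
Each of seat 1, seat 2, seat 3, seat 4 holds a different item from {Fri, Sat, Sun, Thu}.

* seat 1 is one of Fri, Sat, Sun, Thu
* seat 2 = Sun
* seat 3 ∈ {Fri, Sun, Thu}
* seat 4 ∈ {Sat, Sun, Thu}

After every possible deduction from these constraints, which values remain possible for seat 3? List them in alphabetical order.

Fri, Thu

seat 2 has just one choice, so seat 2 = Sun. Eliminate Sun elsewhere: seat 1, seat 3, seat 4.
No further eliminations apply; seat 3 can still be any of Fri, Thu.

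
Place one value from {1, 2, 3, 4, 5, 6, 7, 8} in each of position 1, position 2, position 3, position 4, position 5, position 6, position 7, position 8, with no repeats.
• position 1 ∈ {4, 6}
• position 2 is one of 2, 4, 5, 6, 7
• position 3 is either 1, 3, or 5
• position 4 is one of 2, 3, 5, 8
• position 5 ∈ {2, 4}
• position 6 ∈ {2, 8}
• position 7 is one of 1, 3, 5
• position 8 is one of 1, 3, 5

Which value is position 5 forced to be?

Among the 8 variables, 7 fits only position 2 (and all 8 values in {1, 2, 3, 4, 5, 6, 7, 8} must be used), so position 2 = 7.
Among the 7 still-open variables, 6 fits only position 1 (and all 7 values in {1, 2, 3, 4, 5, 6, 8} must be used), so position 1 = 6.
The 6 still-open variables draw from only 6 values {1, 2, 3, 4, 5, 8}, so each is used; only position 5 can be 4, hence position 5 = 4.

4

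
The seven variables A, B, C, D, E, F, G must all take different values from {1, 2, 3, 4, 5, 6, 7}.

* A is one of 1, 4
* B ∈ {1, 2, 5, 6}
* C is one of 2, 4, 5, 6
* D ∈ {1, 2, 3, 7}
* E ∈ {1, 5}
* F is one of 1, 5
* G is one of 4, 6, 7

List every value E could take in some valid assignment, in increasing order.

The 7 variables draw from only 7 values {1, 2, 3, 4, 5, 6, 7}, so each is used; only D can be 3, hence D = 3.
The 6 still-open variables draw from only 6 values {1, 2, 4, 5, 6, 7}, so each is used; only G can be 7, hence G = 7.
The 2 variables E and F are confined to {1, 5}, which locks those values in; drop them from A, B, C.
A's domain is down to {4}, so A = 4. Eliminate 4 elsewhere: C.
No further eliminations apply; E can still be any of 1, 5.

1, 5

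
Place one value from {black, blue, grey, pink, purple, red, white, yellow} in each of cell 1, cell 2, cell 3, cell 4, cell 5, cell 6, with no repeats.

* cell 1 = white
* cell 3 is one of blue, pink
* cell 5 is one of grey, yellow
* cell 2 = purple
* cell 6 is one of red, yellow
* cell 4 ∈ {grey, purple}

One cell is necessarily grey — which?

cell 1's domain is down to {white}, so cell 1 = white.
cell 2's domain is down to {purple}, so cell 2 = purple. Remove purple from cell 4.
So grey goes to cell 4.

cell 4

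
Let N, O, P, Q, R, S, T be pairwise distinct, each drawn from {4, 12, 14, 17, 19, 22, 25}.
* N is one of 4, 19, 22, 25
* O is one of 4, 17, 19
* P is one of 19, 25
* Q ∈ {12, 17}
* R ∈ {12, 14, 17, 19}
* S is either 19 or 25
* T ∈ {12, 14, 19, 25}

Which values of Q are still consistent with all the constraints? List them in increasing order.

12, 17

Among the 7 variables, 22 fits only N (and all 7 values in {4, 12, 14, 17, 19, 22, 25} must be used), so N = 22.
The 6 still-open variables draw from only 6 values {4, 12, 14, 17, 19, 25}, so each is used; only O can be 4, hence O = 4.
P and S share exactly the 2 values {19, 25}; by pigeonhole those values go to them, so strike 19, 25 from R, T.
No further eliminations apply; Q can still be any of 12, 17.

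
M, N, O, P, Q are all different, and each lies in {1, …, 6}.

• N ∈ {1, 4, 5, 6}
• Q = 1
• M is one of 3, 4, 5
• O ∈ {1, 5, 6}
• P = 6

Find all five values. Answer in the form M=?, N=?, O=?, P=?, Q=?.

M=3, N=4, O=5, P=6, Q=1

P's domain is down to {6}, so P = 6. Strike 6 from N, O.
Q's domain is down to {1}, so Q = 1. Remove 1 from N, O.
That leaves O = 5. Strike 5 from M, N.
That leaves N = 4. Eliminate 4 elsewhere: M.
M has just one choice, so M = 3.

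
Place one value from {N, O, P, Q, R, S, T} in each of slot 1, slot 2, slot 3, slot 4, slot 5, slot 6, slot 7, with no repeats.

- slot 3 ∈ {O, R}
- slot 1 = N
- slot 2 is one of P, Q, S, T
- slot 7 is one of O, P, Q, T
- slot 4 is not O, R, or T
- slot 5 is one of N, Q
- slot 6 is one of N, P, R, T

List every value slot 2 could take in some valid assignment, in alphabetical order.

P, S, T

slot 1 has just one choice, so slot 1 = N. Strike N from slot 4, slot 5, slot 6.
That leaves slot 5 = Q. So slot 2, slot 4, slot 7 can't be Q.
No further eliminations apply; slot 2 can still be any of P, S, T.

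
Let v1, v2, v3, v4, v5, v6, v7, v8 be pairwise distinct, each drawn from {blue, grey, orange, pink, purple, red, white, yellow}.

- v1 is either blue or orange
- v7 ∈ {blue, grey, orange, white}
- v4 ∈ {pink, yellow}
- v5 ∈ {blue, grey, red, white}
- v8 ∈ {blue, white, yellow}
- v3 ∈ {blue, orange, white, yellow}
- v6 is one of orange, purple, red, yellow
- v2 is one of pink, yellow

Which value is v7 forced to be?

Among the 8 variables, purple fits only v6 (and all 8 values in {blue, grey, orange, pink, purple, red, white, yellow} must be used), so v6 = purple.
The 7 still-open variables together cover exactly {blue, grey, orange, pink, red, white, yellow} — 7 values for 7 variables — and red appears only in v5's list, so v5 = red.
The 6 still-open variables together cover exactly {blue, grey, orange, pink, white, yellow} — 6 values for 6 variables — and grey appears only in v7's list, so v7 = grey.

grey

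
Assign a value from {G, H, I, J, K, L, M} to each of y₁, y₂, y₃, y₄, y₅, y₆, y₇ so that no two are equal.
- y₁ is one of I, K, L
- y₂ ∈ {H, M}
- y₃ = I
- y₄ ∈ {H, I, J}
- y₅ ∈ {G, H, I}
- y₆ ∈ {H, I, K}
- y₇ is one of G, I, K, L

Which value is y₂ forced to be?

M

y₃ must be I (only option left). Strike I from y₁, y₄, y₅, y₆, y₇.
Among the 6 still-open variables, J fits only y₄ (and all 6 values in {G, H, J, K, L, M} must be used), so y₄ = J.
The 5 still-open variables together cover exactly {G, H, K, L, M} — 5 values for 5 variables — and M appears only in y₂'s list, so y₂ = M.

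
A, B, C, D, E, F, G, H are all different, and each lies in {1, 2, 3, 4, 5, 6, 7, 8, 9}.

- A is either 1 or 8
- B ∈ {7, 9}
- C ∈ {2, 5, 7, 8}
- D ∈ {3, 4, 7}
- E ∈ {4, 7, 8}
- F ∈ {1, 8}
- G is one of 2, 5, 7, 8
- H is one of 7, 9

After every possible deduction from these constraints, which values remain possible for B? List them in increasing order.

7, 9

The 8 variables together cover exactly {1, 2, 3, 4, 5, 7, 8, 9} — 8 values for 8 variables — and 3 appears only in D's list, so D = 3.
The 7 still-open variables together cover exactly {1, 2, 4, 5, 7, 8, 9} — 7 values for 7 variables — and 4 appears only in E's list, so E = 4.
A and F between them cover only {1, 8} — a naked pair. Remove those values from C, G.
The 2 variables B and H are confined to {7, 9}, which locks those values in; drop them from C, G.
No further eliminations apply; B can still be any of 7, 9.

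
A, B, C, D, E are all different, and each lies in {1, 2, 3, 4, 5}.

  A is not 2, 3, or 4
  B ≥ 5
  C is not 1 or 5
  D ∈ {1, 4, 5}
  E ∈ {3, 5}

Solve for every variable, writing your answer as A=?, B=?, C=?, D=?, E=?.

A=1, B=5, C=2, D=4, E=3

B has just one choice, so B = 5. So A, D, E can't be 5.
That leaves E = 3. Eliminate 3 elsewhere: C.
A's domain is down to {1}, so A = 1. So D can't be 1.
D must be 4 (only option left). Strike 4 from C.
C has just one choice, so C = 2.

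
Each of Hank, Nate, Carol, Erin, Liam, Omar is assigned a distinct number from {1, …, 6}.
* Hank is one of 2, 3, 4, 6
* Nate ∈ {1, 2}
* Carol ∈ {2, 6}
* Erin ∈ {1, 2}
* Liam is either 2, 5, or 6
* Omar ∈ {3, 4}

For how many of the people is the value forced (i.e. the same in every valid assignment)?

Among the 6 variables, 5 fits only Liam (and all 6 values in {1, 2, 3, 4, 5, 6} must be used), so Liam = 5.
Nate and Erin share exactly the 2 values {1, 2}; by pigeonhole those values go to them, so strike 1, 2 from Hank, Carol.
Carol must be 6 (only option left). Remove 6 from Hank.
Determined: Carol=6, Liam=5. The other people each still have more than one consistent value. That makes 2.

2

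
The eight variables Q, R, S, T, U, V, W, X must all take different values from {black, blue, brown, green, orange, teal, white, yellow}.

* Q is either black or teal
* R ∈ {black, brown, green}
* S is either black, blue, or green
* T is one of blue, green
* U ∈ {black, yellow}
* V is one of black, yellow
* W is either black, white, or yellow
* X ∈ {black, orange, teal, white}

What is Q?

teal

Among the 8 variables, brown fits only R (and all 8 values in {black, blue, brown, green, orange, teal, white, yellow} must be used), so R = brown.
The 7 still-open variables draw from only 7 values {black, blue, green, orange, teal, white, yellow}, so each is used; only X can be orange, hence X = orange.
Among the 6 still-open variables, teal fits only Q (and all 6 values in {black, blue, green, teal, white, yellow} must be used), so Q = teal.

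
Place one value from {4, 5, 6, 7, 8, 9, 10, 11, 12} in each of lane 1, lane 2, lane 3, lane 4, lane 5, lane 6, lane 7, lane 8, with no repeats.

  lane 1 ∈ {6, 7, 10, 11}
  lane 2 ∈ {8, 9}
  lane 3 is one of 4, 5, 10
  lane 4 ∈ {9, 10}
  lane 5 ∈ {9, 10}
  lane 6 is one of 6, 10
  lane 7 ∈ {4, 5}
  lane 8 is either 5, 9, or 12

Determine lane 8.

The 2 variables lane 4 and lane 5 are confined to {9, 10}, which locks those values in; drop them from lane 1, lane 2, lane 3, lane 6, lane 8.
lane 2 must be 8 (only option left).
lane 6's domain is down to {6}, so lane 6 = 6. Strike 6 from lane 1.
lane 3 and lane 7 between them cover only {4, 5} — a naked pair. Remove those values from lane 8.
So lane 8 = 12.

12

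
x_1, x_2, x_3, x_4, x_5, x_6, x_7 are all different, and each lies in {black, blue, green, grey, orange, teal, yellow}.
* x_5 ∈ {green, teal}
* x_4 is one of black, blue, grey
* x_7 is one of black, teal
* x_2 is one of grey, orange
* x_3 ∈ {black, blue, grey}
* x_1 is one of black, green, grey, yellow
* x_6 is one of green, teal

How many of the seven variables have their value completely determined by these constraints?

The 7 variables draw from only 7 values {black, blue, green, grey, orange, teal, yellow}, so each is used; only x_2 can be orange, hence x_2 = orange.
Among the 6 still-open variables, yellow fits only x_1 (and all 6 values in {black, blue, green, grey, teal, yellow} must be used), so x_1 = yellow.
The 2 variables x_5 and x_6 are confined to {green, teal}, which locks those values in; drop them from x_7.
x_7's domain is down to {black}, so x_7 = black. Eliminate black elsewhere: x_3, x_4.
Determined: x_1=yellow, x_2=orange, x_7=black. The other variables each still have more than one consistent value. That makes 3.

3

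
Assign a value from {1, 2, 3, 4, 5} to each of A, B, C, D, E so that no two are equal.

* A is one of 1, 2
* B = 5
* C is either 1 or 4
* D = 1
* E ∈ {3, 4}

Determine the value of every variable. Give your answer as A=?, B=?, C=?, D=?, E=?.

B has just one choice, so B = 5.
D has just one choice, so D = 1. Eliminate 1 elsewhere: A, C.
A has just one choice, so A = 2.
That leaves C = 4. Eliminate 4 elsewhere: E.
E has just one choice, so E = 3.

A=2, B=5, C=4, D=1, E=3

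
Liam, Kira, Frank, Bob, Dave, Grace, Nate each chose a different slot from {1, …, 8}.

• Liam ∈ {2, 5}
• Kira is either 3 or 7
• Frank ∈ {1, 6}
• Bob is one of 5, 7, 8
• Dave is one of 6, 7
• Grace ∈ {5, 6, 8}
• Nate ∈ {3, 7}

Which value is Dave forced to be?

The 7 variables together cover exactly {1, 2, 3, 5, 6, 7, 8} — 7 values for 7 variables — and 1 appears only in Frank's list, so Frank = 1.
The 6 still-open variables draw from only 6 values {2, 3, 5, 6, 7, 8}, so each is used; only Liam can be 2, hence Liam = 2.
Kira and Nate between them cover only {3, 7} — a naked pair. Remove those values from Bob, Dave.
So Dave = 6.

6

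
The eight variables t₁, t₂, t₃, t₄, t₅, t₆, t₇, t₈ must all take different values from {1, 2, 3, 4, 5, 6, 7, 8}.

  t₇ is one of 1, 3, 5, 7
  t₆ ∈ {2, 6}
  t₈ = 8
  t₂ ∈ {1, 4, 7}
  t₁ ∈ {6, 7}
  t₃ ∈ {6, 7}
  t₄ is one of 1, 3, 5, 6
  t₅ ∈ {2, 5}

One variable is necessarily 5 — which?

t₈'s domain is down to {8}, so t₈ = 8.
Among the 7 still-open variables, 4 fits only t₂ (and all 7 values in {1, 2, 3, 4, 5, 6, 7} must be used), so t₂ = 4.
The 2 variables t₁ and t₃ are confined to {6, 7}, which locks those values in; drop them from t₄, t₆, t₇.
That leaves t₆ = 2. So t₅ can't be 2.
So 5 goes to t₅.

t₅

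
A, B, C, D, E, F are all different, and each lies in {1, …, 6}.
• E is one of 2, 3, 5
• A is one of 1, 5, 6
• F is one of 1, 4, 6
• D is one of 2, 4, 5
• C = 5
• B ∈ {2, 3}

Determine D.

4

C's domain is down to {5}, so C = 5. Strike 5 from A, D, E.
The 2 variables B and E are confined to {2, 3}, which locks those values in; drop them from D.
So D = 4.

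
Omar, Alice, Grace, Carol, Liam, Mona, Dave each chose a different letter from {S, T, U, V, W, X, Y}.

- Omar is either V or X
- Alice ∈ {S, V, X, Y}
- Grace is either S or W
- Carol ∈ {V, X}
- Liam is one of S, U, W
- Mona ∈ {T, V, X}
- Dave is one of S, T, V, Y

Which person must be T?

Mona

Among the 7 variables, U fits only Liam (and all 7 values in {S, T, U, V, W, X, Y} must be used), so Liam = U.
The 6 still-open variables together cover exactly {S, T, V, W, X, Y} — 6 values for 6 variables — and W appears only in Grace's list, so Grace = W.
Omar and Carol share exactly the 2 values {V, X}; by pigeonhole those values go to them, so strike V, X from Alice, Mona, Dave.
So T goes to Mona.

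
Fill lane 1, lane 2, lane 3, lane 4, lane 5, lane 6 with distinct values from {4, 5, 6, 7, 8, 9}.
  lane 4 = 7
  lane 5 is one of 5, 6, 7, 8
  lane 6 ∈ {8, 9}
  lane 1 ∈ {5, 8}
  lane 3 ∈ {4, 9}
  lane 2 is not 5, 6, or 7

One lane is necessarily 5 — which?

lane 4 has just one choice, so lane 4 = 7. Strike 7 from lane 5.
The 5 still-open variables draw from only 5 values {4, 5, 6, 8, 9}, so each is used; only lane 5 can be 6, hence lane 5 = 6.
The 4 still-open variables draw from only 4 values {4, 5, 8, 9}, so each is used; only lane 1 can be 5, hence lane 1 = 5.

lane 1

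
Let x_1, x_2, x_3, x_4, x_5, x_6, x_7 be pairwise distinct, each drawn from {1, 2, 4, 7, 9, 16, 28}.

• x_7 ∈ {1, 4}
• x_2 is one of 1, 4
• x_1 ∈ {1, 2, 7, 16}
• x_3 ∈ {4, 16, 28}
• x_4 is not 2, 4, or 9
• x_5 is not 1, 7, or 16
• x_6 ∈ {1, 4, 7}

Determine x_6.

7

The 7 variables together cover exactly {1, 2, 4, 7, 9, 16, 28} — 7 values for 7 variables — and 9 appears only in x_5's list, so x_5 = 9.
The 6 still-open variables together cover exactly {1, 2, 4, 7, 16, 28} — 6 values for 6 variables — and 2 appears only in x_1's list, so x_1 = 2.
x_2 and x_7 between them cover only {1, 4} — a naked pair. Remove those values from x_3, x_4, x_6.
So x_6 = 7.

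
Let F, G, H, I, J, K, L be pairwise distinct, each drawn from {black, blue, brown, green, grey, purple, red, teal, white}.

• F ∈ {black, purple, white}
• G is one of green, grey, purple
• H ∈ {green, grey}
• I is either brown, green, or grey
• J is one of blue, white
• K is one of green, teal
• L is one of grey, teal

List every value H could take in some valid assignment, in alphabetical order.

green, grey

The 3 variables H, K, L are confined to {green, grey, teal}, which locks those values in; drop them from G, I.
G's domain is down to {purple}, so G = purple. Strike purple from F.
I has just one choice, so I = brown.
No further eliminations apply; H can still be any of green, grey.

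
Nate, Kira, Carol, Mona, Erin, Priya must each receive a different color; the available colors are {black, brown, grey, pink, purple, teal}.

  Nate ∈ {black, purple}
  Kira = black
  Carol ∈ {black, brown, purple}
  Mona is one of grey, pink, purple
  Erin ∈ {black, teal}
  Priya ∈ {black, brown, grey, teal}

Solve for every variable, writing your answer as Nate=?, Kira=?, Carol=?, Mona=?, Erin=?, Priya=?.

Nate=purple, Kira=black, Carol=brown, Mona=pink, Erin=teal, Priya=grey

Kira has just one choice, so Kira = black. Strike black from Nate, Carol, Erin, Priya.
That leaves Erin = teal. Eliminate teal elsewhere: Priya.
Nate must be purple (only option left). Strike purple from Carol, Mona.
Carol's domain is down to {brown}, so Carol = brown. So Priya can't be brown.
That leaves Priya = grey. Strike grey from Mona.
That leaves Mona = pink.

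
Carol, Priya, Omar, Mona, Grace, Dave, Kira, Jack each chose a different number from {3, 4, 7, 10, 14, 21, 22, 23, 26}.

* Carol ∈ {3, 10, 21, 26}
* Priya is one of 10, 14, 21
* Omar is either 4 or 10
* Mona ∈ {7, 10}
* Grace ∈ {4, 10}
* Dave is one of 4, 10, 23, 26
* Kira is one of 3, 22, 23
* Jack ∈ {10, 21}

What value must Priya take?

Omar and Grace between them cover only {4, 10} — a naked pair. Remove those values from Carol, Priya, Mona, Dave, Jack.
Mona has just one choice, so Mona = 7.
Jack has just one choice, so Jack = 21. Eliminate 21 elsewhere: Carol, Priya.
So Priya = 14.

14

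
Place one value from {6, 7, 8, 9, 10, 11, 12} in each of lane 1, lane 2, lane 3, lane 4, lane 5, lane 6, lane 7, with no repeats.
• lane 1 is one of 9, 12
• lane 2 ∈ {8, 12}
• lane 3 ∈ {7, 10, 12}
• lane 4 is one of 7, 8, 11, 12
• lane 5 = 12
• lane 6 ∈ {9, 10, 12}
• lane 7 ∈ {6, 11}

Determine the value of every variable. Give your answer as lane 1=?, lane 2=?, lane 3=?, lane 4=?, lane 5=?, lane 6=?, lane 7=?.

lane 5 must be 12 (only option left). Remove 12 from lane 1, lane 2, lane 3, lane 4, lane 6.
lane 1's domain is down to {9}, so lane 1 = 9. Remove 9 from lane 6.
lane 2 must be 8 (only option left). Remove 8 from lane 4.
lane 6 has just one choice, so lane 6 = 10. Strike 10 from lane 3.
That leaves lane 3 = 7. So lane 4 can't be 7.
lane 4 has just one choice, so lane 4 = 11. Strike 11 from lane 7.
lane 7 must be 6 (only option left).

lane 1=9, lane 2=8, lane 3=7, lane 4=11, lane 5=12, lane 6=10, lane 7=6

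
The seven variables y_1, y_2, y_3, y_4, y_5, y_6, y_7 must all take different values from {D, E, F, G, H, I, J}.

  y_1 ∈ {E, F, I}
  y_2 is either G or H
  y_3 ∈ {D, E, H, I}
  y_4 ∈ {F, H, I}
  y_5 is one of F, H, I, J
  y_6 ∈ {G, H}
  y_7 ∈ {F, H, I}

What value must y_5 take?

The 7 variables together cover exactly {D, E, F, G, H, I, J} — 7 values for 7 variables — and D appears only in y_3's list, so y_3 = D.
The 6 still-open variables together cover exactly {E, F, G, H, I, J} — 6 values for 6 variables — and E appears only in y_1's list, so y_1 = E.
The 5 still-open variables draw from only 5 values {F, G, H, I, J}, so each is used; only y_5 can be J, hence y_5 = J.

J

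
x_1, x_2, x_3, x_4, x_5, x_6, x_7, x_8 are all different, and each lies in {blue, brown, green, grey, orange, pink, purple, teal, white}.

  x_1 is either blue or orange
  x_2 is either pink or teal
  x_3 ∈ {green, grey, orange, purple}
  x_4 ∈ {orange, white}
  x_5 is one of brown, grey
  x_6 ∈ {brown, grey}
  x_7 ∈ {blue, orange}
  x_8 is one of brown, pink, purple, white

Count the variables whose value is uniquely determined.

x_1 and x_7 between them cover only {blue, orange} — a naked pair. Remove those values from x_3, x_4.
x_4's domain is down to {white}, so x_4 = white. Strike white from x_8.
x_5 and x_6 between them cover only {brown, grey} — a naked pair. Remove those values from x_3, x_8.
Determined: x_4=white. The other variables each still have more than one consistent value. That makes 1.

1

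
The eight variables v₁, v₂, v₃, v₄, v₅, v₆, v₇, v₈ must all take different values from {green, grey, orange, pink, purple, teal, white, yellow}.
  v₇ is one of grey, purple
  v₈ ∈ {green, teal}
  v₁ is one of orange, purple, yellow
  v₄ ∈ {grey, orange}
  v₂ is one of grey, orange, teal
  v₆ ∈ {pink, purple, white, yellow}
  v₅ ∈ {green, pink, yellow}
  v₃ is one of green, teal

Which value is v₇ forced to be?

The 8 variables together cover exactly {green, grey, orange, pink, purple, teal, white, yellow} — 8 values for 8 variables — and white appears only in v₆'s list, so v₆ = white.
The 7 still-open variables draw from only 7 values {green, grey, orange, pink, purple, teal, yellow}, so each is used; only v₅ can be pink, hence v₅ = pink.
The 6 still-open variables together cover exactly {green, grey, orange, purple, teal, yellow} — 6 values for 6 variables — and yellow appears only in v₁'s list, so v₁ = yellow.
The 5 still-open variables draw from only 5 values {green, grey, orange, purple, teal}, so each is used; only v₇ can be purple, hence v₇ = purple.

purple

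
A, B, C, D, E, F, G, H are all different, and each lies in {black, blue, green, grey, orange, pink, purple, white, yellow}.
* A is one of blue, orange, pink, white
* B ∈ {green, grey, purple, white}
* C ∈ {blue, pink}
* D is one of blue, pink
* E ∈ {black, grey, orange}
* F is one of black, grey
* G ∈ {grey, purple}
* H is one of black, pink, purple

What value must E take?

orange

The 8 variables together cover exactly {black, blue, green, grey, orange, pink, purple, white} — 8 values for 8 variables — and green appears only in B's list, so B = green.
The 7 still-open variables together cover exactly {black, blue, grey, orange, pink, purple, white} — 7 values for 7 variables — and white appears only in A's list, so A = white.
The 6 still-open variables draw from only 6 values {black, blue, grey, orange, pink, purple}, so each is used; only E can be orange, hence E = orange.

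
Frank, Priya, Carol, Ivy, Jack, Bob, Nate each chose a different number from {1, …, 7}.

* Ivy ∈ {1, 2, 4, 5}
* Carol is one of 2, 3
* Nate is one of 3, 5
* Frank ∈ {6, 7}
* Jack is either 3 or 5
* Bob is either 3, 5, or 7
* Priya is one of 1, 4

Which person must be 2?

Carol

Among the 7 variables, 6 fits only Frank (and all 7 values in {1, 2, 3, 4, 5, 6, 7} must be used), so Frank = 6.
The 6 still-open variables together cover exactly {1, 2, 3, 4, 5, 7} — 6 values for 6 variables — and 7 appears only in Bob's list, so Bob = 7.
Jack and Nate between them cover only {3, 5} — a naked pair. Remove those values from Carol, Ivy.
So 2 goes to Carol.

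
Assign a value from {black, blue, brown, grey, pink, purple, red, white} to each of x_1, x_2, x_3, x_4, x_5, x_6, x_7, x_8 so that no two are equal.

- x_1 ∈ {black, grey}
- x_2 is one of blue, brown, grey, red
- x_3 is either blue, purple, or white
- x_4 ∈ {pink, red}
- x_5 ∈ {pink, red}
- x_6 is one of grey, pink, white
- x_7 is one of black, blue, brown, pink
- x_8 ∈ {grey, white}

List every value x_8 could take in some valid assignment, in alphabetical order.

grey, white

The 8 variables together cover exactly {black, blue, brown, grey, pink, purple, red, white} — 8 values for 8 variables — and purple appears only in x_3's list, so x_3 = purple.
x_4 and x_5 between them cover only {pink, red} — a naked pair. Remove those values from x_2, x_6, x_7.
The 2 variables x_6 and x_8 are confined to {grey, white}, which locks those values in; drop them from x_1, x_2.
x_1 has just one choice, so x_1 = black. Remove black from x_7.
No further eliminations apply; x_8 can still be any of grey, white.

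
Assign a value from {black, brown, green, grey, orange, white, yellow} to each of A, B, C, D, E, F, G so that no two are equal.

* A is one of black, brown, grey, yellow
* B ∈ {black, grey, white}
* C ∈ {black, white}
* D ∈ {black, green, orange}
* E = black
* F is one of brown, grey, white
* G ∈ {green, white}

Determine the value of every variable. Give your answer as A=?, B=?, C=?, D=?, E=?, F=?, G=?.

A=yellow, B=grey, C=white, D=orange, E=black, F=brown, G=green

E has just one choice, so E = black. Eliminate black elsewhere: A, B, C, D.
C's domain is down to {white}, so C = white. Eliminate white elsewhere: B, F, G.
G's domain is down to {green}, so G = green. So D can't be green.
B has just one choice, so B = grey. Remove grey from A, F.
That leaves D = orange.
F must be brown (only option left). Eliminate brown elsewhere: A.
A's domain is down to {yellow}, so A = yellow.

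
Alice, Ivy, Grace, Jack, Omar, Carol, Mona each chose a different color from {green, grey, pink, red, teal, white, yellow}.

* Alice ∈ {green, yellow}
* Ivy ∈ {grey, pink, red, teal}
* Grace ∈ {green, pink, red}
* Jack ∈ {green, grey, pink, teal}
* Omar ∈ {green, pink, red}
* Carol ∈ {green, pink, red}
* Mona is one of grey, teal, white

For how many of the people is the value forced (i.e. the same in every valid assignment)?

2

The 7 variables draw from only 7 values {green, grey, pink, red, teal, white, yellow}, so each is used; only Mona can be white, hence Mona = white.
The 6 still-open variables together cover exactly {green, grey, pink, red, teal, yellow} — 6 values for 6 variables — and yellow appears only in Alice's list, so Alice = yellow.
Grace, Omar, Carol share exactly the 3 values {green, pink, red}; by pigeonhole those values go to them, so strike green, pink, red from Ivy, Jack.
Determined: Alice=yellow, Mona=white. The other people each still have more than one consistent value. That makes 2.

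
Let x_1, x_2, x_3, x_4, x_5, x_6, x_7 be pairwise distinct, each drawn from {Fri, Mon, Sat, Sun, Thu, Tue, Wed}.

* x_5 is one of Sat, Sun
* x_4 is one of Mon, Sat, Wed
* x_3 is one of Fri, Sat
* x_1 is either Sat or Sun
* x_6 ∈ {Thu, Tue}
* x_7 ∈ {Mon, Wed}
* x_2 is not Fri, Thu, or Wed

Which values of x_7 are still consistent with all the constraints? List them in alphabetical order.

The 7 variables draw from only 7 values {Fri, Mon, Sat, Sun, Thu, Tue, Wed}, so each is used; only x_3 can be Fri, hence x_3 = Fri.
The 6 still-open variables together cover exactly {Mon, Sat, Sun, Thu, Tue, Wed} — 6 values for 6 variables — and Thu appears only in x_6's list, so x_6 = Thu.
The 5 still-open variables together cover exactly {Mon, Sat, Sun, Tue, Wed} — 5 values for 5 variables — and Tue appears only in x_2's list, so x_2 = Tue.
The 2 variables x_1 and x_5 are confined to {Sat, Sun}, which locks those values in; drop them from x_4.
No further eliminations apply; x_7 can still be any of Mon, Wed.

Mon, Wed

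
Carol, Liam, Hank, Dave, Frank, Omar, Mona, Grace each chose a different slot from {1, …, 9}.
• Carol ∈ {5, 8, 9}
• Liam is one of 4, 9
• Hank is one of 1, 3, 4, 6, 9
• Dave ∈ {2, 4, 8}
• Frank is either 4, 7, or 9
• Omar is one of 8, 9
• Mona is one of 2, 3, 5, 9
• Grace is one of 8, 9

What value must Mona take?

Omar and Grace between them cover only {8, 9} — a naked pair. Remove those values from Carol, Liam, Hank, Dave, Frank, Mona.
Carol's domain is down to {5}, so Carol = 5. Strike 5 from Mona.
That leaves Liam = 4. Strike 4 from Hank, Dave, Frank.
Dave has just one choice, so Dave = 2. Remove 2 from Mona.
So Mona = 3.

3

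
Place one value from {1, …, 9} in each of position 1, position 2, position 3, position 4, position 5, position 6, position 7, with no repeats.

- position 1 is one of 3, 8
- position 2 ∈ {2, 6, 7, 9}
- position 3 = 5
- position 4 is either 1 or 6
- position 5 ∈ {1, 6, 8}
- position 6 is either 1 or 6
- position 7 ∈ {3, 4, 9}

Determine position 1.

3

position 3 must be 5 (only option left).
position 4 and position 6 between them cover only {1, 6} — a naked pair. Remove those values from position 2, position 5.
position 5 must be 8 (only option left). Eliminate 8 elsewhere: position 1.
So position 1 = 3.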